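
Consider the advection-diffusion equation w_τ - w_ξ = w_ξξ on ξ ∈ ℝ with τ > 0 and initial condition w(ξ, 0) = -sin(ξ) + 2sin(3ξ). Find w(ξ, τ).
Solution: Moving frame: η = ξ + τ, σ = τ, w = u(η,σ), so w_τ = u_σ + u_η and w_ξξ = u_ηη.
Hence w_τ - w_ξ = u_σ and the PDE becomes the heat equation u_σ = u_ηη on η ∈ ℝ.
Initial data: u(η,0) = w(η,0) = -sin(η) + 2sin(3η). Each mode sin(nη) decays as exp(-n²σ) on ℝ, so u(η,σ) = Σ c_n exp(-n²σ) sin(nη) with c_1=-1, c_3=2: u(η,σ) = -exp(-σ)sin(η) + 2exp(-9σ)sin(3η).
Substituting back: w(ξ,τ) = u(ξ + τ, τ).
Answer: w(ξ, τ) = -exp(-τ)sin(ξ + τ) + 2exp(-9τ)sin(3ξ + 3τ)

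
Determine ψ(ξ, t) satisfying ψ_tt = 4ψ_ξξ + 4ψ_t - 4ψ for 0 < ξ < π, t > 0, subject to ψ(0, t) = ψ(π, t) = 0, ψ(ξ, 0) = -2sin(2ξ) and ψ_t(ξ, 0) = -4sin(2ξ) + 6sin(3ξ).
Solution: Substitute ψ = exp(2t)u, i.e. u = exp(-2t)ψ.
By the product rule, ψ_t = exp(2t)(u_t + 2u), ψ_tt = exp(2t)(u_tt + 4u_t + 4u), ψ_ξξ = exp(2t)u_ξξ.
Substituting into the PDE and dividing by exp(2t): u_tt + 4u_t + 4u = 4u_ξξ + 4(u_t + 2u) - 4u.
The lower-order terms cancel, leaving the standard wave equation u_tt = 4u_ξξ.
Initial data for u: u(ξ,0) = ψ(ξ,0) = -2sin(2ξ); u_t(ξ,0) = ψ_t(ξ,0) - 2ψ(ξ,0) = 6sin(3ξ). The boundary conditions carry over: u(0,t) = u(π,t) = 0.
Solve for u:
  Using separation of variables u = X(ξ)T(t):
  Eigenfunctions: sin(nξ), n = 1, 2, 3, ...
  General solution: u(ξ, t) = Σ [A_n cos(2n t) + B_n sin(2n t)] sin(nξ)
  From u(ξ,0) = -2sin(2ξ): A_2=-2. From u_t(ξ,0) = 6sin(3ξ), using u_t(ξ,0) = Σ ω_n B_n sin(nξ) with ω_n = 2n: B_3 = 6/6 = 1.
Hence u(ξ,t) = sin(6t)sin(3ξ) - 2sin(2ξ)cos(4t).
Transform back: ψ(ξ,t) = exp(2t)u(ξ,t).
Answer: ψ(ξ, t) = exp(2t)sin(6t)sin(3ξ) - 2exp(2t)sin(2ξ)cos(4t)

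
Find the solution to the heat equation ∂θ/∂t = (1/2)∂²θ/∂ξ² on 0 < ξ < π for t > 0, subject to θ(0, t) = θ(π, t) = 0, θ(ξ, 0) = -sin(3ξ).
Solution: Using separation of variables θ = X(ξ)G(t):
Eigenfunctions: sin(nξ), n = 1, 2, 3, ...
General solution: θ(ξ, t) = Σ c_n sin(nξ) exp(-n² t/2)
Matching θ(ξ,0) = -sin(3ξ) term by term: c_3=-1.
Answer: θ(ξ, t) = -exp(-9t/2)sin(3ξ)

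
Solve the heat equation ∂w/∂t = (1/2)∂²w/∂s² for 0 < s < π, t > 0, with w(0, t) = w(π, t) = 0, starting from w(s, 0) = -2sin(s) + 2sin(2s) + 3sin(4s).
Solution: Using separation of variables w = X(s)T(t):
Eigenfunctions: sin(ns), n = 1, 2, 3, ...
General solution: w(s, t) = Σ c_n sin(ns) exp(-n² t/2)
Matching w(s,0) = -2sin(s) + 2sin(2s) + 3sin(4s) term by term: c_1=-2, c_2=2, c_4=3.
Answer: w(s, t) = 2exp(-2t)sin(2s) + 3exp(-8t)sin(4s) - 2exp(-t/2)sin(s)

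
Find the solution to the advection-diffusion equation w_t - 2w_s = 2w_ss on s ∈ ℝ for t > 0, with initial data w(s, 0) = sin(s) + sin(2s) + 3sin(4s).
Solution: Moving frame: η = s + 2t, σ = t, w = u(η,σ), so w_t = u_σ + 2u_η and w_ss = u_ηη.
Hence w_t - 2w_s = u_σ and the PDE becomes the heat equation u_σ = 2u_ηη on η ∈ ℝ.
Initial data: u(η,0) = w(η,0) = sin(η) + sin(2η) + 3sin(4η). Each mode sin(nη) decays as exp(-2n²σ) on ℝ, so u(η,σ) = Σ c_n exp(-2n²σ) sin(nη) with c_1=1, c_2=1, c_4=3: u(η,σ) = exp(-2σ)sin(η) + exp(-8σ)sin(2η) + 3exp(-32σ)sin(4η).
Substituting back: w(s,t) = u(s + 2t, t).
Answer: w(s, t) = exp(-2t)sin(s + 2t) + exp(-8t)sin(2s + 4t) + 3exp(-32t)sin(4s + 8t)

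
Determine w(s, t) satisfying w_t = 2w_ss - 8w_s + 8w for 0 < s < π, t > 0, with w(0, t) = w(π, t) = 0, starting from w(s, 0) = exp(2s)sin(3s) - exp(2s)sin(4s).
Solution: Substitute w = exp(2s)u.
Then w_s = exp(2s)(u_s + 2u), w_ss = exp(2s)(u_ss + 4u_s + 4u), w_t = exp(2s)u_t; substituting and dividing by exp(2s), the lower-order terms cancel: u_t = 2u_ss (standard heat equation).
Data for u: u(s,0) = exp(-2s)w(s,0) = sin(3s) - sin(4s). The boundary conditions carry over: u(0,t) = u(π,t) = 0.
Separating variables: u = Σ c_n exp(-2n²t) sin(ns). From u(s,0) = sin(3s) - sin(4s): c_3=1, c_4=-1.
So u(s,t) = exp(-18t)sin(3s) - exp(-32t)sin(4s), and w(s,t) = exp(2s)u(s,t).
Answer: w(s, t) = exp(2s)exp(-18t)sin(3s) - exp(2s)exp(-32t)sin(4s)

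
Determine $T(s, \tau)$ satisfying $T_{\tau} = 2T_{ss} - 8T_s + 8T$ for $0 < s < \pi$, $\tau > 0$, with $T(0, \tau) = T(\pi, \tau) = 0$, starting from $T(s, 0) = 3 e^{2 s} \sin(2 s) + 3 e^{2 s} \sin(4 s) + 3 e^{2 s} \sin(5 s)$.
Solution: Substitute $T = e^{2s}u$, i.e. $u = e^{-2s}T$.
By the product rule, $T_s = e^{2s}(u_s + 2u)$, $T_{ss} = e^{2s}(u_{ss} + 4u_s + 4u)$, $T_{\tau} = e^{2s}u_{\tau}$.
Substituting into the PDE and dividing by $e^{2s}$: $u_{\tau} = 2(u_{ss} + 4u_s + 4u) - 8(u_s + 2u) + 8u$.
The lower-order terms cancel, leaving the standard heat equation $u_{\tau} = 2u_{ss}$.
Initial data for $u$: $u(s,0) = e^{-2s}T(s,0) = 3 \sin(2 s) + 3 \sin(4 s) + 3 \sin(5 s)$. The boundary conditions carry over: $u(0,\tau) = u(\pi,\tau) = 0$.
Solve for $u$:
  Using separation of variables $u = X(s)G(\tau)$:
  Eigenfunctions: $\sin(ns)$, $n = 1, 2, 3, \ldots$
  General solution: $u(s, \tau) = \sum c_n \sin(ns) e^{-2n^2 \tau}$
  Matching $u(s,0) = 3 \sin(2 s) + 3 \sin(4 s) + 3 \sin(5 s)$ term by term: $c_2=3, c_4=3, c_5=3$.
Hence $u(s,\tau) = 3 e^{-8 \tau} \sin(2 s) + 3 e^{-32 \tau} \sin(4 s) + 3 e^{-50 \tau} \sin(5 s)$.
Transform back: $T(s,\tau) = e^{2s}u(s,\tau)$.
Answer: $T(s, \tau) = 3 e^{-8 \tau} e^{2 s} \sin(2 s) + 3 e^{-32 \tau} e^{2 s} \sin(4 s) + 3 e^{-50 \tau} e^{2 s} \sin(5 s)$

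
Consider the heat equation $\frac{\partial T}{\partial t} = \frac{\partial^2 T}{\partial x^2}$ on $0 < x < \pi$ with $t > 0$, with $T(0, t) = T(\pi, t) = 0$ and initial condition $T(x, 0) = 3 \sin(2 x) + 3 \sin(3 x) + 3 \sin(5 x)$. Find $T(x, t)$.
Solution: Using separation of variables $T = X(x)G(t)$:
Eigenfunctions: $\sin(nx)$, $n = 1, 2, 3, \ldots$
General solution: $T(x, t) = \sum c_n \sin(nx) e^{-n^2 t}$
Matching $T(x,0) = 3 \sin(2 x) + 3 \sin(3 x) + 3 \sin(5 x)$ term by term: $c_2=3, c_3=3, c_5=3$.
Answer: $T(x, t) = 3 e^{-4 t} \sin(2 x) + 3 e^{-9 t} \sin(3 x) + 3 e^{-25 t} \sin(5 x)$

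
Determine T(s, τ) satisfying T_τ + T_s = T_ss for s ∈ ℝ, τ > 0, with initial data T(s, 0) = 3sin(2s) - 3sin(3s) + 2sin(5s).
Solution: Moving frame: η = s - τ, σ = τ, T = u(η,σ), so T_τ = u_σ - u_η and T_ss = u_ηη.
Hence T_τ + T_s = u_σ and the PDE becomes the heat equation u_σ = u_ηη on η ∈ ℝ.
Initial data: u(η,0) = T(η,0) = 3sin(2η) - 3sin(3η) + 2sin(5η). Each mode sin(nη) decays as exp(-n²σ) on ℝ, so u(η,σ) = Σ c_n exp(-n²σ) sin(nη) with c_2=3, c_3=-3, c_5=2: u(η,σ) = 3exp(-4σ)sin(2η) - 3exp(-9σ)sin(3η) + 2exp(-25σ)sin(5η).
Substituting back: T(s,τ) = u(s - τ, τ).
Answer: T(s, τ) = 3exp(-4τ)sin(2s - 2τ) - 3exp(-9τ)sin(3s - 3τ) + 2exp(-25τ)sin(5s - 5τ)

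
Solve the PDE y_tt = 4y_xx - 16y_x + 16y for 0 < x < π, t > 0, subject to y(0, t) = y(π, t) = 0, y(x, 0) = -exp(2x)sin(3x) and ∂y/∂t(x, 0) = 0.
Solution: Substitute y = exp(2x)u.
Then y_x = exp(2x)(u_x + 2u), y_xx = exp(2x)(u_xx + 4u_x + 4u), y_tt = exp(2x)u_tt; substituting and dividing by exp(2x), the lower-order terms cancel: u_tt = 4u_xx (standard wave equation).
Data for u: u(x,0) = exp(-2x)y(x,0) = -sin(3x); u_t(x,0) = exp(-2x)y_t(x,0) = 0. The boundary conditions carry over: u(0,t) = u(π,t) = 0.
Separating variables: u = Σ [A_n cos(ω_n t) + B_n sin(ω_n t)] sin(nx), ω_n = 2n. From ICs: A_3=-1.
So u(x,t) = -sin(3x)cos(6t), and y(x,t) = exp(2x)u(x,t).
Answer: y(x, t) = -exp(2x)sin(3x)cos(6t)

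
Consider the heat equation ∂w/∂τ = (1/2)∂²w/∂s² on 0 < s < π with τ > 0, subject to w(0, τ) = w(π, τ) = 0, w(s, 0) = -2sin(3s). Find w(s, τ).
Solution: Separating variables: w = Σ c_n exp(-n²τ/2) sin(ns). From w(s,0) = -2sin(3s): c_3=-2.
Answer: w(s, τ) = -2exp(-9τ/2)sin(3s)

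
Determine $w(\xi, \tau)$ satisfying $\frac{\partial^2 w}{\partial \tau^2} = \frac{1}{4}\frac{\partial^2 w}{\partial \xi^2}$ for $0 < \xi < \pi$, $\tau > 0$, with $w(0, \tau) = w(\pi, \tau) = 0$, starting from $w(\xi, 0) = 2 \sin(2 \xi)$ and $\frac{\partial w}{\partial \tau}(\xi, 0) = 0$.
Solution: Using separation of variables $w = X(\xi)T(\tau)$:
Eigenfunctions: $\sin(n\xi)$, $n = 1, 2, 3, \ldots$
General solution: $w(\xi, \tau) = \sum [A_n \cos(n \tau/2) + B_n \sin(n \tau/2)] \sin(n\xi)$
From $w(\xi,0) = 2 \sin(2 \xi)$: $A_2=2$. From $w_{\tau}(\xi,0) = 0$: all $B_n = 0$.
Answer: $w(\xi, \tau) = 2 \sin(2 \xi) \cos(\tau)$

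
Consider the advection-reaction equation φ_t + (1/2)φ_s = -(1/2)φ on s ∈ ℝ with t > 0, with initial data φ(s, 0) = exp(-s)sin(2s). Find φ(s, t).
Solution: Substitute φ = exp(-s)u.
Then φ_s = exp(-s)(u_s - u), φ_t = exp(-s)u_t; substituting and dividing by exp(-s), the lower-order terms cancel: u_t + (1/2)u_s = 0 (standard advection equation).
Data for u: u(s,0) = exp(s)φ(s,0) = sin(2s).
By characteristics (ds/dt = 1/2), u(s,t) = f(s - (1/2)t) with f = u(·, 0).
So u(s,t) = sin(2s - t), and φ(s,t) = exp(-s)u(s,t).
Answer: φ(s, t) = exp(-s)sin(2s - t)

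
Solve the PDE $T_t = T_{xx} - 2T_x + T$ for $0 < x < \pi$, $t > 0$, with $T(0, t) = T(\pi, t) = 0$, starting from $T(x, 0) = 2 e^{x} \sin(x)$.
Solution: Substitute $T = e^{x}u$.
Then $T_x = e^{x}(u_x + u)$, $T_{xx} = e^{x}(u_{xx} + 2u_x + u)$, $T_t = e^{x}u_t$; substituting and dividing by $e^{x}$, the lower-order terms cancel: $u_t = u_{xx}$ (standard heat equation).
Data for $u$: $u(x,0) = e^{-x}T(x,0) = 2 \sin(x)$. The boundary conditions carry over: $u(0,t) = u(\pi,t) = 0$.
Separating variables: $u = \sum c_n e^{-n^2t} \sin(nx)$. From $u(x,0) = 2 \sin(x)$: $c_1=2$.
So $u(x,t) = 2 e^{-t} \sin(x)$, and $T(x,t) = e^{x}u(x,t)$.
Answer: $T(x, t) = 2 e^{-t} e^{x} \sin(x)$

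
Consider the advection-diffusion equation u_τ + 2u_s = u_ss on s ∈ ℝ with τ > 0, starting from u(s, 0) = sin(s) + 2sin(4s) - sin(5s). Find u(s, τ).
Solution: Moving frame: η = s - 2τ, σ = τ, u = w(η,σ), so u_τ = w_σ - 2w_η and u_ss = w_ηη.
Hence u_τ + 2u_s = w_σ and the PDE becomes the heat equation w_σ = w_ηη on η ∈ ℝ.
Initial data: w(η,0) = u(η,0) = sin(η) + 2sin(4η) - sin(5η). Each mode sin(nη) decays as exp(-n²σ) on ℝ, so w(η,σ) = Σ c_n exp(-n²σ) sin(nη) with c_1=1, c_4=2, c_5=-1: w(η,σ) = exp(-σ)sin(η) + 2exp(-16σ)sin(4η) - exp(-25σ)sin(5η).
Substituting back: u(s,τ) = w(s - 2τ, τ).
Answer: u(s, τ) = exp(-τ)sin(s - 2τ) + 2exp(-16τ)sin(4s - 8τ) - exp(-25τ)sin(5s - 10τ)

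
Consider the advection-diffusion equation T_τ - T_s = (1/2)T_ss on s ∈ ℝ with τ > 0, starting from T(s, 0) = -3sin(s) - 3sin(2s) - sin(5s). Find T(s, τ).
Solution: Change to a moving frame: let η = s + τ, σ = τ and write T(s,τ) = u(η,σ).
By the chain rule T_τ = u_σ + u_η, T_s = u_η, T_ss = u_ηη.
Then T_τ - T_s = u_σ: the advection term cancels and the PDE becomes the heat equation u_σ = (1/2)u_ηη on η ∈ ℝ.
Initial data: u(η,0) = T(η,0) = -3sin(η) - 3sin(2η) - sin(5η).
On η ∈ ℝ each mode satisfies (sin(nη))″ = -n² sin(nη), so exp(-n²σ/2) sin(nη) solves the heat equation; by superposition u(η,σ) = Σ c_n exp(-n²σ/2) sin(nη).
Reading off the coefficients: c_1=-3, c_2=-3, c_5=-1, so u(η,σ) = -3exp(-2σ)sin(2η) - 3exp(-σ/2)sin(η) - exp(-25σ/2)sin(5η).
Substituting back η = s + τ, σ = τ: T(s,τ) = u(s + τ, τ).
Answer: T(s, τ) = -3exp(-2τ)sin(2s + 2τ) - 3exp(-τ/2)sin(s + τ) - exp(-25τ/2)sin(5s + 5τ)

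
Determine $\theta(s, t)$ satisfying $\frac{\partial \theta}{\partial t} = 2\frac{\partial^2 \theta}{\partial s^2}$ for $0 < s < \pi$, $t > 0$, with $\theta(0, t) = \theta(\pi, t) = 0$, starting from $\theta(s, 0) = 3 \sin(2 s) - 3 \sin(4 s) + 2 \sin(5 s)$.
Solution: Using separation of variables $\theta = X(s)G(t)$:
Eigenfunctions: $\sin(ns)$, $n = 1, 2, 3, \ldots$
General solution: $\theta(s, t) = \sum c_n \sin(ns) e^{-2n^2 t}$
Matching $\theta(s,0) = 3 \sin(2 s) - 3 \sin(4 s) + 2 \sin(5 s)$ term by term: $c_2=3, c_4=-3, c_5=2$.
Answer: $\theta(s, t) = 3 e^{-8 t} \sin(2 s) - 3 e^{-32 t} \sin(4 s) + 2 e^{-50 t} \sin(5 s)$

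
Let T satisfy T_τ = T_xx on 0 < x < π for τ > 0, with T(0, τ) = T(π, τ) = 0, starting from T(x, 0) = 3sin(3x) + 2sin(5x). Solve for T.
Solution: Separating variables: T = Σ c_n exp(-n²τ) sin(nx). From T(x,0) = 3sin(3x) + 2sin(5x): c_3=3, c_5=2.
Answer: T(x, τ) = 3exp(-9τ)sin(3x) + 2exp(-25τ)sin(5x)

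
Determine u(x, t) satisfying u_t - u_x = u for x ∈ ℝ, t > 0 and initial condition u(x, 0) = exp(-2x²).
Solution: Substitute u = exp(t)w.
Then u_t = exp(t)(w_t + w), u_x = exp(t)w_x; substituting and dividing by exp(t), the lower-order terms cancel: w_t - w_x = 0 (standard advection equation).
Data for w: w(x,0) = u(x,0) = exp(-2x²).
By characteristics (dx/dt = -1), w(x,t) = f(x + t) with f = w(·, 0).
So w(x,t) = exp(-2(t + x)²), and u(x,t) = exp(t)w(x,t).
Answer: u(x, t) = exp(t)exp(-2(t + x)²)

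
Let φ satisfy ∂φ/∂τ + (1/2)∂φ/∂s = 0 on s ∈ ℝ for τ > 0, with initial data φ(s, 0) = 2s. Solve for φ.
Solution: By characteristics (ds/dτ = 1/2), φ(s,τ) = f(s - (1/2)τ) with f = φ(·, 0).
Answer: φ(s, τ) = 2s - τ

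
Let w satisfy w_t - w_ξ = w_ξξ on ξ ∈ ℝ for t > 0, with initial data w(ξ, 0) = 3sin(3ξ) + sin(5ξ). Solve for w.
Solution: Change to a moving frame: let η = ξ + t, σ = t and write w(ξ,t) = u(η,σ).
By the chain rule w_t = u_σ + u_η, w_ξ = u_η, w_ξξ = u_ηη.
Then w_t - w_ξ = u_σ: the advection term cancels and the PDE becomes the heat equation u_σ = u_ηη on η ∈ ℝ.
Initial data: u(η,0) = w(η,0) = 3sin(3η) + sin(5η).
On η ∈ ℝ each mode satisfies (sin(nη))″ = -n² sin(nη), so exp(-n²σ) sin(nη) solves the heat equation; by superposition u(η,σ) = Σ c_n exp(-n²σ) sin(nη).
Reading off the coefficients: c_3=3, c_5=1, so u(η,σ) = 3exp(-9σ)sin(3η) + exp(-25σ)sin(5η).
Substituting back η = ξ + t, σ = t: w(ξ,t) = u(ξ + t, t).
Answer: w(ξ, t) = 3exp(-9t)sin(3t + 3ξ) + exp(-25t)sin(5t + 5ξ)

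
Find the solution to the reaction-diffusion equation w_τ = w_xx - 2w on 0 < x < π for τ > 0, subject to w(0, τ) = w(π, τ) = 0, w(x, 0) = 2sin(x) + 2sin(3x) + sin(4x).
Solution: Substitute w = exp(-2τ)u.
Then w_τ = exp(-2τ)(u_τ - 2u), w_xx = exp(-2τ)u_xx; substituting and dividing by exp(-2τ), the lower-order terms cancel: u_τ = u_xx (standard heat equation).
Data for u: u(x,0) = w(x,0) = 2sin(x) + 2sin(3x) + sin(4x). The boundary conditions carry over: u(0,τ) = u(π,τ) = 0.
Separating variables: u = Σ c_n exp(-n²τ) sin(nx). From u(x,0) = 2sin(x) + 2sin(3x) + sin(4x): c_1=2, c_3=2, c_4=1.
So u(x,τ) = 2exp(-τ)sin(x) + 2exp(-9τ)sin(3x) + exp(-16τ)sin(4x), and w(x,τ) = exp(-2τ)u(x,τ).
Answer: w(x, τ) = 2exp(-3τ)sin(x) + 2exp(-11τ)sin(3x) + exp(-18τ)sin(4x)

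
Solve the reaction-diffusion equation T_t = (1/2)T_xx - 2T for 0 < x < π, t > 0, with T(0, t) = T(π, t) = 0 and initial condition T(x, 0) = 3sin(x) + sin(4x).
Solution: Substitute T = exp(-2t)u, i.e. u = exp(2t)T.
By the product rule, T_t = exp(-2t)(u_t - 2u), T_xx = exp(-2t)u_xx.
Substituting into the PDE and dividing by exp(-2t): u_t - 2u = (1/2)u_xx - 2u.
The lower-order terms cancel, leaving the standard heat equation u_t = (1/2)u_xx.
Initial data for u: u(x,0) = T(x,0) = 3sin(x) + sin(4x). The boundary conditions carry over: u(0,t) = u(π,t) = 0.
Solve for u:
  Using separation of variables u = X(x)G(t):
  Eigenfunctions: sin(nx), n = 1, 2, 3, ...
  General solution: u(x, t) = Σ c_n sin(nx) exp(-n² t/2)
  Matching u(x,0) = 3sin(x) + sin(4x) term by term: c_1=3, c_4=1.
Hence u(x,t) = exp(-8t)sin(4x) + 3exp(-t/2)sin(x).
Transform back: T(x,t) = exp(-2t)u(x,t).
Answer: T(x, t) = exp(-10t)sin(4x) + 3exp(-5t/2)sin(x)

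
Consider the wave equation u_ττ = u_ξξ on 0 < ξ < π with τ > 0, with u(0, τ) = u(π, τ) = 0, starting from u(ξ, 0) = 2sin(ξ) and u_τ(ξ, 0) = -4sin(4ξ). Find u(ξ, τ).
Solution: Using separation of variables u = X(ξ)T(τ):
Eigenfunctions: sin(nξ), n = 1, 2, 3, ...
General solution: u(ξ, τ) = Σ [A_n cos(n τ) + B_n sin(n τ)] sin(nξ)
From u(ξ,0) = 2sin(ξ): A_1=2. From u_τ(ξ,0) = -4sin(4ξ), using u_τ(ξ,0) = Σ ω_n B_n sin(nξ) with ω_n = n: B_4 = (-4)/4 = -1.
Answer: u(ξ, τ) = 2sin(ξ)cos(τ) - sin(4ξ)sin(4τ)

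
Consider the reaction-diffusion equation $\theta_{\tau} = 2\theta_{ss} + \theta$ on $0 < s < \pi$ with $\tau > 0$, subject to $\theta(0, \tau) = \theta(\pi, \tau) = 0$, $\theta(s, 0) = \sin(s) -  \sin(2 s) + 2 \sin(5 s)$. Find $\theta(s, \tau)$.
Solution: Substitute $\theta = e^{\tau}u$, i.e. $u = e^{-\tau}\theta$.
By the product rule, $\theta_{\tau} = e^{\tau}(u_{\tau} + u)$, $\theta_{ss} = e^{\tau}u_{ss}$.
Substituting into the PDE and dividing by $e^{\tau}$: $u_{\tau} + u = 2u_{ss} + u$.
The lower-order terms cancel, leaving the standard heat equation $u_{\tau} = 2u_{ss}$.
Initial data for $u$: $u(s,0) = \theta(s,0) = \sin(s) - \sin(2 s) + 2 \sin(5 s)$. The boundary conditions carry over: $u(0,\tau) = u(\pi,\tau) = 0$.
Solve for $u$:
  Using separation of variables $u = X(s)G(\tau)$:
  Eigenfunctions: $\sin(ns)$, $n = 1, 2, 3, \ldots$
  General solution: $u(s, \tau) = \sum c_n \sin(ns) e^{-2n^2 \tau}$
  Matching $u(s,0) = \sin(s) - \sin(2 s) + 2 \sin(5 s)$ term by term: $c_1=1, c_2=-1, c_5=2$.
Hence $u(s,\tau) = e^{-2 \tau} \sin(s) - e^{-8 \tau} \sin(2 s) + 2 e^{-50 \tau} \sin(5 s)$.
Transform back: $\theta(s,\tau) = e^{\tau}u(s,\tau)$.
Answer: $\theta(s, \tau) = e^{-\tau} \sin(s) -  e^{-7 \tau} \sin(2 s) + 2 e^{-49 \tau} \sin(5 s)$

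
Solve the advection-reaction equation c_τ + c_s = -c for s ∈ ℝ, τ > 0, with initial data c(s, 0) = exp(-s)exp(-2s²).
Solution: Substitute c = exp(-s)u.
Then c_s = exp(-s)(u_s - u), c_τ = exp(-s)u_τ; substituting and dividing by exp(-s), the lower-order terms cancel: u_τ + u_s = 0 (standard advection equation).
Data for u: u(s,0) = exp(s)c(s,0) = exp(-2s²).
By characteristics (ds/dτ = 1), u(s,τ) = f(s - τ) with f = u(·, 0).
So u(s,τ) = exp(-2(s - τ)²), and c(s,τ) = exp(-s)u(s,τ).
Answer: c(s, τ) = exp(-s)exp(-2(s - τ)²)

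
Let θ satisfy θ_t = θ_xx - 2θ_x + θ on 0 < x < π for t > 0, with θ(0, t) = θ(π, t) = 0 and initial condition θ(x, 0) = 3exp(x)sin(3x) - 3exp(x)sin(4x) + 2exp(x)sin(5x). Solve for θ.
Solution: Substitute θ = exp(x)u.
Then θ_x = exp(x)(u_x + u), θ_xx = exp(x)(u_xx + 2u_x + u), θ_t = exp(x)u_t; substituting and dividing by exp(x), the lower-order terms cancel: u_t = u_xx (standard heat equation).
Data for u: u(x,0) = exp(-x)θ(x,0) = 3sin(3x) - 3sin(4x) + 2sin(5x). The boundary conditions carry over: u(0,t) = u(π,t) = 0.
Separating variables: u = Σ c_n exp(-n²t) sin(nx). From u(x,0) = 3sin(3x) - 3sin(4x) + 2sin(5x): c_3=3, c_4=-3, c_5=2.
So u(x,t) = 3exp(-9t)sin(3x) - 3exp(-16t)sin(4x) + 2exp(-25t)sin(5x), and θ(x,t) = exp(x)u(x,t).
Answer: θ(x, t) = 3exp(-9t)exp(x)sin(3x) - 3exp(-16t)exp(x)sin(4x) + 2exp(-25t)exp(x)sin(5x)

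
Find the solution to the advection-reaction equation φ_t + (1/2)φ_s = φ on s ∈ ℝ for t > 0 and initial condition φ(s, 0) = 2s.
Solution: Substitute φ = exp(t)u.
Then φ_t = exp(t)(u_t + u), φ_s = exp(t)u_s; substituting and dividing by exp(t), the lower-order terms cancel: u_t + (1/2)u_s = 0 (standard advection equation).
Data for u: u(s,0) = φ(s,0) = 2s.
By characteristics (ds/dt = 1/2), u(s,t) = f(s - (1/2)t) with f = u(·, 0).
So u(s,t) = 2s - t, and φ(s,t) = exp(t)u(s,t).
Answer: φ(s, t) = 2sexp(t) - texp(t)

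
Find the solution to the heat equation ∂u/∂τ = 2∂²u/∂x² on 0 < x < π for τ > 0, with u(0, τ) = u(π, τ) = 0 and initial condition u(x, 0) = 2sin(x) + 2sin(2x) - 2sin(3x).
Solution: Separating variables: u = Σ c_n exp(-2n²τ) sin(nx). From u(x,0) = 2sin(x) + 2sin(2x) - 2sin(3x): c_1=2, c_2=2, c_3=-2.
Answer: u(x, τ) = 2exp(-2τ)sin(x) + 2exp(-8τ)sin(2x) - 2exp(-18τ)sin(3x)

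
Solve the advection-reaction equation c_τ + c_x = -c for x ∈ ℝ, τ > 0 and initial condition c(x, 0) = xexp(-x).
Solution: Substitute c = exp(-x)u.
Then c_x = exp(-x)(u_x - u), c_τ = exp(-x)u_τ; substituting and dividing by exp(-x), the lower-order terms cancel: u_τ + u_x = 0 (standard advection equation).
Data for u: u(x,0) = exp(x)c(x,0) = x.
By characteristics (dx/dτ = 1), u(x,τ) = f(x - τ) with f = u(·, 0).
So u(x,τ) = x - τ, and c(x,τ) = exp(-x)u(x,τ).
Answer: c(x, τ) = xexp(-x) - τexp(-x)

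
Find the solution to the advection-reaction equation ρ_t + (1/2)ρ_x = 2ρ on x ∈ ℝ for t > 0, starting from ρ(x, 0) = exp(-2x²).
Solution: Substitute ρ = exp(2t)u.
Then ρ_t = exp(2t)(u_t + 2u), ρ_x = exp(2t)u_x; substituting and dividing by exp(2t), the lower-order terms cancel: u_t + (1/2)u_x = 0 (standard advection equation).
Data for u: u(x,0) = ρ(x,0) = exp(-2x²).
By characteristics (dx/dt = 1/2), u(x,t) = f(x - (1/2)t) with f = u(·, 0).
So u(x,t) = exp(-2(-t/2 + x)²), and ρ(x,t) = exp(2t)u(x,t).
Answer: ρ(x, t) = exp(2t)exp(-2(-t/2 + x)²)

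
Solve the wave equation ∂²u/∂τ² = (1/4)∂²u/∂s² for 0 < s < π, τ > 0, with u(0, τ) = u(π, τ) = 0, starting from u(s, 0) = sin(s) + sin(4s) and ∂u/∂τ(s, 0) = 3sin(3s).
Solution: Separating variables: u = Σ [A_n cos(ω_n τ) + B_n sin(ω_n τ)] sin(ns), ω_n = n/2. From ICs (B_n = velocity coefficient / ω_n): A_1=1, A_4=1, B_3=2.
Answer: u(s, τ) = sin(s)cos(τ/2) + 2sin(3s)sin(3τ/2) + sin(4s)cos(2τ)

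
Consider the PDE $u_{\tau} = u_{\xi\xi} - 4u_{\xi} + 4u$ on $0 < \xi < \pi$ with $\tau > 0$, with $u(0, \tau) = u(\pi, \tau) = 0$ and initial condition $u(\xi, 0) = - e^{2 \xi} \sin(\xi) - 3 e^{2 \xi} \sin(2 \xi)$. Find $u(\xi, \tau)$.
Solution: Substitute $u = e^{2\xi}w$, i.e. $w = e^{-2\xi}u$.
By the product rule, $u_{\xi} = e^{2\xi}(w_{\xi} + 2w)$, $u_{\xi\xi} = e^{2\xi}(w_{\xi\xi} + 4w_{\xi} + 4w)$, $u_{\tau} = e^{2\xi}w_{\tau}$.
Substituting into the PDE and dividing by $e^{2\xi}$: $w_{\tau} = (w_{\xi\xi} + 4w_{\xi} + 4w) - 4(w_{\xi} + 2w) + 4w$.
The lower-order terms cancel, leaving the standard heat equation $w_{\tau} = w_{\xi\xi}$.
Initial data for $w$: $w(\xi,0) = e^{-2\xi}u(\xi,0) = - \sin(\xi) - 3 \sin(2 \xi)$. The boundary conditions carry over: $w(0,\tau) = w(\pi,\tau) = 0$.
Solve for $w$:
  Using separation of variables $w = X(\xi)T(\tau)$:
  Eigenfunctions: $\sin(n\xi)$, $n = 1, 2, 3, \ldots$
  General solution: $w(\xi, \tau) = \sum c_n \sin(n\xi) e^{-n^2 \tau}$
  Matching $w(\xi,0) = - \sin(\xi) - 3 \sin(2 \xi)$ term by term: $c_1=-1, c_2=-3$.
Hence $w(\xi,\tau) = - e^{-\tau} \sin(\xi) - 3 e^{-4 \tau} \sin(2 \xi)$.
Transform back: $u(\xi,\tau) = e^{2\xi}w(\xi,\tau)$.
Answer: $u(\xi, \tau) = - e^{-\tau} e^{2 \xi} \sin(\xi) - 3 e^{-4 \tau} e^{2 \xi} \sin(2 \xi)$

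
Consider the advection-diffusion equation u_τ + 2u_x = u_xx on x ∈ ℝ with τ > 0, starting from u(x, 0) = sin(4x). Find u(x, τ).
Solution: Moving frame: η = x - 2τ, σ = τ, u = w(η,σ), so u_τ = w_σ - 2w_η and u_xx = w_ηη.
Hence u_τ + 2u_x = w_σ and the PDE becomes the heat equation w_σ = w_ηη on η ∈ ℝ.
Initial data: w(η,0) = u(η,0) = sin(4η). Each mode sin(nη) decays as exp(-n²σ) on ℝ, so w(η,σ) = Σ c_n exp(-n²σ) sin(nη) with c_4=1: w(η,σ) = exp(-16σ)sin(4η).
Substituting back: u(x,τ) = w(x - 2τ, τ).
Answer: u(x, τ) = exp(-16τ)sin(4x - 8τ)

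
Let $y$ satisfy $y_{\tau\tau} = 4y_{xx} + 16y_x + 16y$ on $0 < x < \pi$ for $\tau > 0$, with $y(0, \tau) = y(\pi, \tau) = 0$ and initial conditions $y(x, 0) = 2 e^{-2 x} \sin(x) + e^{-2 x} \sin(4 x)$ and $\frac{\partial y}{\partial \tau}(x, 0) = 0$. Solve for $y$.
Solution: Substitute $y = e^{-2x}u$, i.e. $u = e^{2x}y$.
By the product rule, $y_x = e^{-2x}(u_x - 2u)$, $y_{xx} = e^{-2x}(u_{xx} - 4u_x + 4u)$, $y_{\tau\tau} = e^{-2x}u_{\tau\tau}$.
Substituting into the PDE and dividing by $e^{-2x}$: $u_{\tau\tau} = 4(u_{xx} - 4u_x + 4u) + 16(u_x - 2u) + 16u$.
The lower-order terms cancel, leaving the standard wave equation $u_{\tau\tau} = 4u_{xx}$.
Initial data for $u$: $u(x,0) = e^{2x}y(x,0) = 2 \sin(x) + \sin(4 x)$; $u_{\tau}(x,0) = e^{2x}y_{\tau}(x,0) = 0$. The boundary conditions carry over: $u(0,\tau) = u(\pi,\tau) = 0$.
Solve for $u$:
  Using separation of variables $u = X(x)T(\tau)$:
  Eigenfunctions: $\sin(nx)$, $n = 1, 2, 3, \ldots$
  General solution: $u(x, \tau) = \sum [A_n \cos(2n \tau) + B_n \sin(2n \tau)] \sin(nx)$
  From $u(x,0) = 2 \sin(x) + \sin(4 x)$: $A_1=2, A_4=1$. From $u_{\tau}(x,0) = 0$: all $B_n = 0$.
Hence $u(x,\tau) = 2 \sin(x) \cos(2 \tau) + \sin(4 x) \cos(8 \tau)$.
Transform back: $y(x,\tau) = e^{-2x}u(x,\tau)$.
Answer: $y(x, \tau) = 2 e^{-2 x} \sin(x) \cos(2 \tau) + e^{-2 x} \sin(4 x) \cos(8 \tau)$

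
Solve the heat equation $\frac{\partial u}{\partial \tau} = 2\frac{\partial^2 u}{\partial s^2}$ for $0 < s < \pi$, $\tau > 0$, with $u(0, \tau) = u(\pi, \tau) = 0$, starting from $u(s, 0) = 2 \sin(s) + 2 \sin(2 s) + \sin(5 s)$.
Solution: Separating variables: $u = \sum c_n e^{-2n^2\tau} \sin(ns)$. From $u(s,0) = 2 \sin(s) + 2 \sin(2 s) + \sin(5 s)$: $c_1=2, c_2=2, c_5=1$.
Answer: $u(s, \tau) = 2 e^{-2 \tau} \sin(s) + 2 e^{-8 \tau} \sin(2 s) + e^{-50 \tau} \sin(5 s)$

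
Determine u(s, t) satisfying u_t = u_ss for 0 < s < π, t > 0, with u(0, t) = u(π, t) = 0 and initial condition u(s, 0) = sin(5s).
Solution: Separating variables: u = Σ c_n exp(-n²t) sin(ns). From u(s,0) = sin(5s): c_5=1.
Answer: u(s, t) = exp(-25t)sin(5s)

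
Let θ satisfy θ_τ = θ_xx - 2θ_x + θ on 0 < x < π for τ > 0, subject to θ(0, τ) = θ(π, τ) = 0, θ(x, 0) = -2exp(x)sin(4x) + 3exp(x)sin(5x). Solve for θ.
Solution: Substitute θ = exp(x)u, i.e. u = exp(-x)θ.
By the product rule, θ_x = exp(x)(u_x + u), θ_xx = exp(x)(u_xx + 2u_x + u), θ_τ = exp(x)u_τ.
Substituting into the PDE and dividing by exp(x): u_τ = (u_xx + 2u_x + u) - 2(u_x + u) + u.
The lower-order terms cancel, leaving the standard heat equation u_τ = u_xx.
Initial data for u: u(x,0) = exp(-x)θ(x,0) = -2sin(4x) + 3sin(5x). The boundary conditions carry over: u(0,τ) = u(π,τ) = 0.
Solve for u:
  Using separation of variables u = X(x)G(τ):
  Eigenfunctions: sin(nx), n = 1, 2, 3, ...
  General solution: u(x, τ) = Σ c_n sin(nx) exp(-n² τ)
  Matching u(x,0) = -2sin(4x) + 3sin(5x) term by term: c_4=-2, c_5=3.
Hence u(x,τ) = -2exp(-16τ)sin(4x) + 3exp(-25τ)sin(5x).
Transform back: θ(x,τ) = exp(x)u(x,τ).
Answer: θ(x, τ) = -2exp(x)exp(-16τ)sin(4x) + 3exp(x)exp(-25τ)sin(5x)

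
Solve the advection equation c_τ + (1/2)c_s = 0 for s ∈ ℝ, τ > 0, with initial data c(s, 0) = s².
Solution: By method of characteristics (waves move right with speed 1/2):
Along characteristics s - (1/2)τ = const, c is constant, so c(s,τ) = f(s - (1/2)τ) with f = c(·, 0).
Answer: c(s, τ) = s² - sτ + (1/4)τ²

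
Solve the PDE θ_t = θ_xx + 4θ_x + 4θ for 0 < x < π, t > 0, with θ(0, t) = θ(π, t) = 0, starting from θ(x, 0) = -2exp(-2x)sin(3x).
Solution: Substitute θ = exp(-2x)u, i.e. u = exp(2x)θ.
By the product rule, θ_x = exp(-2x)(u_x - 2u), θ_xx = exp(-2x)(u_xx - 4u_x + 4u), θ_t = exp(-2x)u_t.
Substituting into the PDE and dividing by exp(-2x): u_t = (u_xx - 4u_x + 4u) + 4(u_x - 2u) + 4u.
The lower-order terms cancel, leaving the standard heat equation u_t = u_xx.
Initial data for u: u(x,0) = exp(2x)θ(x,0) = -2sin(3x). The boundary conditions carry over: u(0,t) = u(π,t) = 0.
Solve for u:
  Using separation of variables u = X(x)G(t):
  Eigenfunctions: sin(nx), n = 1, 2, 3, ...
  General solution: u(x, t) = Σ c_n sin(nx) exp(-n² t)
  Matching u(x,0) = -2sin(3x) term by term: c_3=-2.
Hence u(x,t) = -2exp(-9t)sin(3x).
Transform back: θ(x,t) = exp(-2x)u(x,t).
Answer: θ(x, t) = -2exp(-9t)exp(-2x)sin(3x)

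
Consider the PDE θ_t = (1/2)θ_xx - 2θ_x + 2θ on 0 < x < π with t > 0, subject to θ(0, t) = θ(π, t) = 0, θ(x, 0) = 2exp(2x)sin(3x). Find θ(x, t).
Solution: Substitute θ = exp(2x)u, i.e. u = exp(-2x)θ.
By the product rule, θ_x = exp(2x)(u_x + 2u), θ_xx = exp(2x)(u_xx + 4u_x + 4u), θ_t = exp(2x)u_t.
Substituting into the PDE and dividing by exp(2x): u_t = (1/2)(u_xx + 4u_x + 4u) - 2(u_x + 2u) + 2u.
The lower-order terms cancel, leaving the standard heat equation u_t = (1/2)u_xx.
Initial data for u: u(x,0) = exp(-2x)θ(x,0) = 2sin(3x). The boundary conditions carry over: u(0,t) = u(π,t) = 0.
Solve for u:
  Using separation of variables u = X(x)G(t):
  Eigenfunctions: sin(nx), n = 1, 2, 3, ...
  General solution: u(x, t) = Σ c_n sin(nx) exp(-n² t/2)
  Matching u(x,0) = 2sin(3x) term by term: c_3=2.
Hence u(x,t) = 2exp(-9t/2)sin(3x).
Transform back: θ(x,t) = exp(2x)u(x,t).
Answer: θ(x, t) = 2exp(-9t/2)exp(2x)sin(3x)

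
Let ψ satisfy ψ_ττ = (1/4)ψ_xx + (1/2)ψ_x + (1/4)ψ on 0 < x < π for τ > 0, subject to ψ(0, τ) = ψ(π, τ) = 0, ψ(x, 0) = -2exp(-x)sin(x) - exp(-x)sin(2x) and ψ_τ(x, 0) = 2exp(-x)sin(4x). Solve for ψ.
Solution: Substitute ψ = exp(-x)u.
Then ψ_x = exp(-x)(u_x - u), ψ_xx = exp(-x)(u_xx - 2u_x + u), ψ_ττ = exp(-x)u_ττ; substituting and dividing by exp(-x), the lower-order terms cancel: u_ττ = (1/4)u_xx (standard wave equation).
Data for u: u(x,0) = exp(x)ψ(x,0) = -2sin(x) - sin(2x); u_τ(x,0) = exp(x)ψ_τ(x,0) = 2sin(4x). The boundary conditions carry over: u(0,τ) = u(π,τ) = 0.
Separating variables: u = Σ [A_n cos(ω_n τ) + B_n sin(ω_n τ)] sin(nx), ω_n = n/2. From ICs (B_n = velocity coefficient / ω_n): A_1=-2, A_2=-1, B_4=1.
So u(x,τ) = -2sin(x)cos(τ/2) - sin(2x)cos(τ) + sin(4x)sin(2τ), and ψ(x,τ) = exp(-x)u(x,τ).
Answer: ψ(x, τ) = -2exp(-x)sin(x)cos(τ/2) - exp(-x)sin(2x)cos(τ) + exp(-x)sin(4x)sin(2τ)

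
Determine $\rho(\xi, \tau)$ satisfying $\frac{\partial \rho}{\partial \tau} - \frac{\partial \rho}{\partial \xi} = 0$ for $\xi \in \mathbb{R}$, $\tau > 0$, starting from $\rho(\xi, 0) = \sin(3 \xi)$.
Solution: By characteristics ($d\xi/d\tau = -1$), $\rho(\xi,\tau) = f(\xi + \tau)$ with $f = \rho( \cdot , 0)$.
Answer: $\rho(\xi, \tau) = \sin(3 \tau + 3 \xi)$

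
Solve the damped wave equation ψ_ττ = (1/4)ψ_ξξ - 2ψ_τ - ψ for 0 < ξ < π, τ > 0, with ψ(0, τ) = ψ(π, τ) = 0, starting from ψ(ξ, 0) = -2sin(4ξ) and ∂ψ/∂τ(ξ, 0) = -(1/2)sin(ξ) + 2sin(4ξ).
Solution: Substitute ψ = exp(-τ)u, i.e. u = exp(τ)ψ.
By the product rule, ψ_τ = exp(-τ)(u_τ - u), ψ_ττ = exp(-τ)(u_ττ - 2u_τ + u), ψ_ξξ = exp(-τ)u_ξξ.
Substituting into the PDE and dividing by exp(-τ): u_ττ - 2u_τ + u = (1/4)u_ξξ - 2(u_τ - u) - u.
The lower-order terms cancel, leaving the standard wave equation u_ττ = (1/4)u_ξξ.
Initial data for u: u(ξ,0) = ψ(ξ,0) = -2sin(4ξ); u_τ(ξ,0) = ψ_τ(ξ,0) + ψ(ξ,0) = -(1/2)sin(ξ). The boundary conditions carry over: u(0,τ) = u(π,τ) = 0.
Solve for u:
  Using separation of variables u = X(ξ)T(τ):
  Eigenfunctions: sin(nξ), n = 1, 2, 3, ...
  General solution: u(ξ, τ) = Σ [A_n cos(n τ/2) + B_n sin(n τ/2)] sin(nξ)
  From u(ξ,0) = -2sin(4ξ): A_4=-2. From u_τ(ξ,0) = -(1/2)sin(ξ), using u_τ(ξ,0) = Σ ω_n B_n sin(nξ) with ω_n = n/2: B_1 = (-1/2)/(1/2) = -1.
Hence u(ξ,τ) = -sin(ξ)sin(τ/2) - 2sin(4ξ)cos(2τ).
Transform back: ψ(ξ,τ) = exp(-τ)u(ξ,τ).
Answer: ψ(ξ, τ) = -exp(-τ)sin(ξ)sin(τ/2) - 2exp(-τ)sin(4ξ)cos(2τ)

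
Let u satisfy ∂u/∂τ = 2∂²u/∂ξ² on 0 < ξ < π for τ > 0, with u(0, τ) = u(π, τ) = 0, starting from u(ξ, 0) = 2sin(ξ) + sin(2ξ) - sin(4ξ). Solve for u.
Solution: Separating variables: u = Σ c_n exp(-2n²τ) sin(nξ). From u(ξ,0) = 2sin(ξ) + sin(2ξ) - sin(4ξ): c_1=2, c_2=1, c_4=-1.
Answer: u(ξ, τ) = 2exp(-2τ)sin(ξ) + exp(-8τ)sin(2ξ) - exp(-32τ)sin(4ξ)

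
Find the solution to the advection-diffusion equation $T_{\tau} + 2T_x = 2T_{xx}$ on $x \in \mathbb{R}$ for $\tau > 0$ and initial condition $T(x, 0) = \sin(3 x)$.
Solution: Moving frame: $\eta = x - 2\tau$, $\sigma = \tau$, $T = u(\eta,\sigma)$, so $T_{\tau} = u_{\sigma} - 2u_{\eta}$ and $T_{xx} = u_{\eta\eta}$.
Hence $T_{\tau} + 2T_x = u_{\sigma}$ and the PDE becomes the heat equation $u_{\sigma} = 2u_{\eta\eta}$ on $\eta \in \mathbb{R}$.
Initial data: $u(\eta,0) = T(\eta,0) = \sin(3 \eta)$. Each mode $\sin(n\eta)$ decays as $e^{-2n^2\sigma}$ on $\mathbb{R}$, so $u(\eta,\sigma) = \sum c_n e^{-2n^2\sigma} \sin(n\eta)$ with $c_3=1$: $u(\eta,\sigma) = e^{-18 \sigma} \sin(3 \eta)$.
Substituting back: $T(x,\tau) = u(x - 2\tau, \tau)$.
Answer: $T(x, \tau) = - e^{-18 \tau} \sin(6 \tau - 3 x)$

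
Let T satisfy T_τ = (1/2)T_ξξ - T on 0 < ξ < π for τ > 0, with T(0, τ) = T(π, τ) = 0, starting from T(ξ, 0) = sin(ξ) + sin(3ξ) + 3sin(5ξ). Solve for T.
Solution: Substitute T = exp(-τ)u, i.e. u = exp(τ)T.
By the product rule, T_τ = exp(-τ)(u_τ - u), T_ξξ = exp(-τ)u_ξξ.
Substituting into the PDE and dividing by exp(-τ): u_τ - u = (1/2)u_ξξ - u.
The lower-order terms cancel, leaving the standard heat equation u_τ = (1/2)u_ξξ.
Initial data for u: u(ξ,0) = T(ξ,0) = sin(ξ) + sin(3ξ) + 3sin(5ξ). The boundary conditions carry over: u(0,τ) = u(π,τ) = 0.
Solve for u:
  Using separation of variables u = X(ξ)G(τ):
  Eigenfunctions: sin(nξ), n = 1, 2, 3, ...
  General solution: u(ξ, τ) = Σ c_n sin(nξ) exp(-n² τ/2)
  Matching u(ξ,0) = sin(ξ) + sin(3ξ) + 3sin(5ξ) term by term: c_1=1, c_3=1, c_5=3.
Hence u(ξ,τ) = exp(-τ/2)sin(ξ) + exp(-9τ/2)sin(3ξ) + 3exp(-25τ/2)sin(5ξ).
Transform back: T(ξ,τ) = exp(-τ)u(ξ,τ).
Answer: T(ξ, τ) = exp(-3τ/2)sin(ξ) + exp(-11τ/2)sin(3ξ) + 3exp(-27τ/2)sin(5ξ)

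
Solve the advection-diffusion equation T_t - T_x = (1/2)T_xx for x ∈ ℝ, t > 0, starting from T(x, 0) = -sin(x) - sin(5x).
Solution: Change to a moving frame: let η = x + t, σ = t and write T(x,t) = u(η,σ).
By the chain rule T_t = u_σ + u_η, T_x = u_η, T_xx = u_ηη.
Then T_t - T_x = u_σ: the advection term cancels and the PDE becomes the heat equation u_σ = (1/2)u_ηη on η ∈ ℝ.
Initial data: u(η,0) = T(η,0) = -sin(η) - sin(5η).
On η ∈ ℝ each mode satisfies (sin(nη))″ = -n² sin(nη), so exp(-n²σ/2) sin(nη) solves the heat equation; by superposition u(η,σ) = Σ c_n exp(-n²σ/2) sin(nη).
Reading off the coefficients: c_1=-1, c_5=-1, so u(η,σ) = -exp(-σ/2)sin(η) - exp(-25σ/2)sin(5η).
Substituting back η = x + t, σ = t: T(x,t) = u(x + t, t).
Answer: T(x, t) = -exp(-t/2)sin(t + x) - exp(-25t/2)sin(5t + 5x)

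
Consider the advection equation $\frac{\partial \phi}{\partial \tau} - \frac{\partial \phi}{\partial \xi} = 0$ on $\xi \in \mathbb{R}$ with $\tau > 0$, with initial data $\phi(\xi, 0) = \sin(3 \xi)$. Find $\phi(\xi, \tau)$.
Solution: By method of characteristics (waves move left with speed 1):
Along characteristics $\xi + \tau =$ const, $\phi$ is constant, so $\phi(\xi,\tau) = f(\xi + \tau)$ with $f = \phi( \cdot , 0)$.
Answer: $\phi(\xi, \tau) = \sin(3 \tau + 3 \xi)$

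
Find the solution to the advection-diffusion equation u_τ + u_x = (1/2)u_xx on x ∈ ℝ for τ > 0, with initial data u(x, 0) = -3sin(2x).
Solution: Moving frame: η = x - τ, σ = τ, u = w(η,σ), so u_τ = w_σ - w_η and u_xx = w_ηη.
Hence u_τ + u_x = w_σ and the PDE becomes the heat equation w_σ = (1/2)w_ηη on η ∈ ℝ.
Initial data: w(η,0) = u(η,0) = -3sin(2η). Each mode sin(nη) decays as exp(-n²σ/2) on ℝ, so w(η,σ) = Σ c_n exp(-n²σ/2) sin(nη) with c_2=-3: w(η,σ) = -3exp(-2σ)sin(2η).
Substituting back: u(x,τ) = w(x - τ, τ).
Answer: u(x, τ) = -3exp(-2τ)sin(2x - 2τ)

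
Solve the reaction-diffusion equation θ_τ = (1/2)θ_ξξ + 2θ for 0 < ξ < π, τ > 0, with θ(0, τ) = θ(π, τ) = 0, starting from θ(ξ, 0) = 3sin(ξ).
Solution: Substitute θ = exp(2τ)u, i.e. u = exp(-2τ)θ.
By the product rule, θ_τ = exp(2τ)(u_τ + 2u), θ_ξξ = exp(2τ)u_ξξ.
Substituting into the PDE and dividing by exp(2τ): u_τ + 2u = (1/2)u_ξξ + 2u.
The lower-order terms cancel, leaving the standard heat equation u_τ = (1/2)u_ξξ.
Initial data for u: u(ξ,0) = θ(ξ,0) = 3sin(ξ). The boundary conditions carry over: u(0,τ) = u(π,τ) = 0.
Solve for u:
  Using separation of variables u = X(ξ)G(τ):
  Eigenfunctions: sin(nξ), n = 1, 2, 3, ...
  General solution: u(ξ, τ) = Σ c_n sin(nξ) exp(-n² τ/2)
  Matching u(ξ,0) = 3sin(ξ) term by term: c_1=3.
Hence u(ξ,τ) = 3exp(-τ/2)sin(ξ).
Transform back: θ(ξ,τ) = exp(2τ)u(ξ,τ).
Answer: θ(ξ, τ) = 3exp(3τ/2)sin(ξ)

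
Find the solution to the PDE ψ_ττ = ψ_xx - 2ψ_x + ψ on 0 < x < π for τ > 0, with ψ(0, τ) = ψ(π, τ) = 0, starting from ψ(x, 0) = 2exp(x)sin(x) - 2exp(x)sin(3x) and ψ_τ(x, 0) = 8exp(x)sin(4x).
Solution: Substitute ψ = exp(x)u, i.e. u = exp(-x)ψ.
By the product rule, ψ_x = exp(x)(u_x + u), ψ_xx = exp(x)(u_xx + 2u_x + u), ψ_ττ = exp(x)u_ττ.
Substituting into the PDE and dividing by exp(x): u_ττ = (u_xx + 2u_x + u) - 2(u_x + u) + u.
The lower-order terms cancel, leaving the standard wave equation u_ττ = u_xx.
Initial data for u: u(x,0) = exp(-x)ψ(x,0) = 2sin(x) - 2sin(3x); u_τ(x,0) = exp(-x)ψ_τ(x,0) = 8sin(4x). The boundary conditions carry over: u(0,τ) = u(π,τ) = 0.
Solve for u:
  Using separation of variables u = X(x)T(τ):
  Eigenfunctions: sin(nx), n = 1, 2, 3, ...
  General solution: u(x, τ) = Σ [A_n cos(n τ) + B_n sin(n τ)] sin(nx)
  From u(x,0) = 2sin(x) - 2sin(3x): A_1=2, A_3=-2. From u_τ(x,0) = 8sin(4x), using u_τ(x,0) = Σ ω_n B_n sin(nx) with ω_n = n: B_4 = 8/4 = 2.
Hence u(x,τ) = 2sin(x)cos(τ) - 2sin(3x)cos(3τ) + 2sin(4x)sin(4τ).
Transform back: ψ(x,τ) = exp(x)u(x,τ).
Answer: ψ(x, τ) = 2exp(x)sin(x)cos(τ) - 2exp(x)sin(3x)cos(3τ) + 2exp(x)sin(4x)sin(4τ)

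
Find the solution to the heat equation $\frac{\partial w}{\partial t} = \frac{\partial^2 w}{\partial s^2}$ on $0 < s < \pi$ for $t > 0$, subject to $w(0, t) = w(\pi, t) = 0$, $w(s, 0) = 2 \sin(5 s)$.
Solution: Using separation of variables $w = X(s)T(t)$:
Eigenfunctions: $\sin(ns)$, $n = 1, 2, 3, \ldots$
General solution: $w(s, t) = \sum c_n \sin(ns) e^{-n^2 t}$
Matching $w(s,0) = 2 \sin(5 s)$ term by term: $c_5=2$.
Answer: $w(s, t) = 2 e^{-25 t} \sin(5 s)$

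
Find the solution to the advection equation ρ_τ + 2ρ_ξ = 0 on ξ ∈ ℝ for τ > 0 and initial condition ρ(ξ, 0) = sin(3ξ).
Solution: By method of characteristics (waves move right with speed 2):
Along characteristics ξ - 2τ = const, ρ is constant, so ρ(ξ,τ) = f(ξ - 2τ) with f = ρ(·, 0).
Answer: ρ(ξ, τ) = sin(3ξ - 6τ)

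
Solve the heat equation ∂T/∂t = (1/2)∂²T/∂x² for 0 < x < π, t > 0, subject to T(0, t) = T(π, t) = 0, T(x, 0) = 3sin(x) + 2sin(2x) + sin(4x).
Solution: Using separation of variables T = X(x)G(t):
Eigenfunctions: sin(nx), n = 1, 2, 3, ...
General solution: T(x, t) = Σ c_n sin(nx) exp(-n² t/2)
Matching T(x,0) = 3sin(x) + 2sin(2x) + sin(4x) term by term: c_1=3, c_2=2, c_4=1.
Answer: T(x, t) = 2exp(-2t)sin(2x) + exp(-8t)sin(4x) + 3exp(-t/2)sin(x)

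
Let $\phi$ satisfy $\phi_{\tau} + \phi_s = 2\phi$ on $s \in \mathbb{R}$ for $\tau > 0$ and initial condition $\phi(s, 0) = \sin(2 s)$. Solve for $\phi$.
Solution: Substitute $\phi = e^{2\tau}u$, i.e. $u = e^{-2\tau}\phi$.
By the product rule, $\phi_{\tau} = e^{2\tau}(u_{\tau} + 2u)$, $\phi_s = e^{2\tau}u_s$.
Substituting into the PDE and dividing by $e^{2\tau}$: $u_{\tau} + 2u + u_s = 2u$.
The lower-order terms cancel, leaving the standard advection equation $u_{\tau} + u_s = 0$.
Initial data for $u$: $u(s,0) = \phi(s,0) = \sin(2 s)$.
Solve for $u$:
  By method of characteristics (waves move right with speed 1):
  Along characteristics $s - \tau =$ const, $u$ is constant, so $u(s,\tau) = f(s - \tau)$ with $f = u( \cdot , 0)$.
Hence $u(s,\tau) = \sin(2 s - 2 \tau)$.
Transform back: $\phi(s,\tau) = e^{2\tau}u(s,\tau)$.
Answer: $\phi(s, \tau) = - e^{2 \tau} \sin(2 \tau - 2 s)$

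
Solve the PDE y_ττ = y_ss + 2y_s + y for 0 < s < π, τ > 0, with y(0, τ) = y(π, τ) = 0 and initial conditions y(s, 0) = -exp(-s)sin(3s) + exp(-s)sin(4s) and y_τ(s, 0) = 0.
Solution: Substitute y = exp(-s)u, i.e. u = exp(s)y.
By the product rule, y_s = exp(-s)(u_s - u), y_ss = exp(-s)(u_ss - 2u_s + u), y_ττ = exp(-s)u_ττ.
Substituting into the PDE and dividing by exp(-s): u_ττ = (u_ss - 2u_s + u) + 2(u_s - u) + u.
The lower-order terms cancel, leaving the standard wave equation u_ττ = u_ss.
Initial data for u: u(s,0) = exp(s)y(s,0) = -sin(3s) + sin(4s); u_τ(s,0) = exp(s)y_τ(s,0) = 0. The boundary conditions carry over: u(0,τ) = u(π,τ) = 0.
Solve for u:
  Using separation of variables u = X(s)T(τ):
  Eigenfunctions: sin(ns), n = 1, 2, 3, ...
  General solution: u(s, τ) = Σ [A_n cos(n τ) + B_n sin(n τ)] sin(ns)
  From u(s,0) = -sin(3s) + sin(4s): A_3=-1, A_4=1. From u_τ(s,0) = 0: all B_n = 0.
Hence u(s,τ) = -sin(3s)cos(3τ) + sin(4s)cos(4τ).
Transform back: y(s,τ) = exp(-s)u(s,τ).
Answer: y(s, τ) = -exp(-s)sin(3s)cos(3τ) + exp(-s)sin(4s)cos(4τ)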